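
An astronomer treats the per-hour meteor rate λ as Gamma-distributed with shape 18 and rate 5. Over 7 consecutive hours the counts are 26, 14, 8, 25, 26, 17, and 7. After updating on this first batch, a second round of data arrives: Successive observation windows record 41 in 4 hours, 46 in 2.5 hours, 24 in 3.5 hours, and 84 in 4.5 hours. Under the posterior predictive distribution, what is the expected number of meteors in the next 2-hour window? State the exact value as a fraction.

Total count: 26 + 14 + 8 + 25 + 26 + 17 + 7 = 123.
Total exposure: 7 hours.
After the first batch: Gamma(18 + 123, 5 + 7) = Gamma(141, 12).
Total count: 41 + 46 + 24 + 84 = 195.
Total exposure: 4 + 2.5 + 3.5 + 4.5 = 14.5 hours.
After the second batch: Gamma(141 + 195, 12 + 14.5) = Gamma(336, 53/2).
Predictive mean over a 2-hour window = T·E[λ|data] = 2·336/(53/2) = 1344/53.

1344/53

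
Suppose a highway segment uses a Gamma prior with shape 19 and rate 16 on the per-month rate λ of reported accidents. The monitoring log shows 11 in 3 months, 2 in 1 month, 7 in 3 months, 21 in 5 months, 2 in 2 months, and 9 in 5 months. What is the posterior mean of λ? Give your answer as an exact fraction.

Total count: 11 + 2 + 7 + 21 + 2 + 9 = 52.
Total exposure: 3 + 1 + 3 + 5 + 2 + 5 = 19 months.
Conjugate update: add total count to the shape and total exposure to the rate, giving Gamma(71, 35).
Posterior mean = α'/β' = 71/35.

71/35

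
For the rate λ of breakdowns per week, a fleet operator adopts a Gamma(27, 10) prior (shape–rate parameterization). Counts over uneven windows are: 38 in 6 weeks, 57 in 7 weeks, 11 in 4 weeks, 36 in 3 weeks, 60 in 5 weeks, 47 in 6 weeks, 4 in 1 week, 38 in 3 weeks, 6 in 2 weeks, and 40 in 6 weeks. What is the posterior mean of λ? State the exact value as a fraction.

364/53

Total count: 38 + 57 + 11 + 36 + 60 + 47 + 4 + 38 + 6 + 40 = 337.
Total exposure: 6 + 7 + 4 + 3 + 5 + 6 + 1 + 3 + 2 + 6 = 43 weeks.
Posterior: α' = 27 + 337 = 364, β' = 10 + 43 = 53.
Posterior mean = α'/β' = 364/53.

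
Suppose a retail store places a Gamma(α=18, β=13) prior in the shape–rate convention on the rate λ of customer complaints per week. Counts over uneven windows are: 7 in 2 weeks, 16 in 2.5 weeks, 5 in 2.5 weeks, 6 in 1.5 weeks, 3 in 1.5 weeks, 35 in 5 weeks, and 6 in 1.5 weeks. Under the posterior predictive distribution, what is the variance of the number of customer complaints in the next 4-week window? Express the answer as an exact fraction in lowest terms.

51456/3481

Total count: 7 + 16 + 5 + 6 + 3 + 35 + 6 = 78.
Total exposure: 2 + 2.5 + 2.5 + 1.5 + 1.5 + 5 + 1.5 = 16.5 weeks.
Conjugate update: add total count to the shape and total exposure to the rate, giving Gamma(96, 59/2).
The posterior predictive for a window of length T is Negative Binomial with variance T·α'·(β'+T)/β'² = 4·96·(67/2)/(3481/4) = 51456/3481.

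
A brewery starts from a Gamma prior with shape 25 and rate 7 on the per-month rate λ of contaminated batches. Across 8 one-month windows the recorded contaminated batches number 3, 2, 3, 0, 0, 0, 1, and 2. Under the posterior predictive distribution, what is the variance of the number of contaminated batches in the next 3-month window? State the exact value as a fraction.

Total count: 3 + 2 + 3 + 0 + 0 + 0 + 1 + 2 = 11.
Total exposure: 8 months.
Posterior: α' = 25 + 11 = 36, β' = 7 + 8 = 15.
The posterior predictive for a window of length T is Negative Binomial with variance T·α'·(β'+T)/β'² = 3·36·18/225 = 216/25.

216/25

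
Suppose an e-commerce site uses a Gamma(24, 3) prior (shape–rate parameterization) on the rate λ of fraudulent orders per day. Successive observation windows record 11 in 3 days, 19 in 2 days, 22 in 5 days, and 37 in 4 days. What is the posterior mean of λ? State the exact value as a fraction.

113/17

Total count: 11 + 19 + 22 + 37 = 89.
Total exposure: 3 + 2 + 5 + 4 = 14 days.
By Gamma–Poisson conjugacy, the posterior is Gamma(α + Σx, β + Σt) = Gamma(24 + 89, 3 + 14) = Gamma(113, 17).
Posterior mean = α'/β' = 113/17.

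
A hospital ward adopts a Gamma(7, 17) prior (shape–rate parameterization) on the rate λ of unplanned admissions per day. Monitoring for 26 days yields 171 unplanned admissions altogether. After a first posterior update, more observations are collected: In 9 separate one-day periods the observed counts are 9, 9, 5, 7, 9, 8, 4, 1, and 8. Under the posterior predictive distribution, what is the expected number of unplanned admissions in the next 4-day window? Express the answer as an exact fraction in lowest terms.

238/13

Total count 171 over total exposure 26 days.
After the first batch: Gamma(7 + 171, 17 + 26) = Gamma(178, 43).
Total count: 9 + 9 + 5 + 7 + 9 + 8 + 4 + 1 + 8 = 60.
Total exposure: 9 days.
After the second batch: Gamma(178 + 60, 43 + 9) = Gamma(238, 52).
Predictive mean over a 4-day window = T·E[λ|data] = 4·238/52 = 238/13.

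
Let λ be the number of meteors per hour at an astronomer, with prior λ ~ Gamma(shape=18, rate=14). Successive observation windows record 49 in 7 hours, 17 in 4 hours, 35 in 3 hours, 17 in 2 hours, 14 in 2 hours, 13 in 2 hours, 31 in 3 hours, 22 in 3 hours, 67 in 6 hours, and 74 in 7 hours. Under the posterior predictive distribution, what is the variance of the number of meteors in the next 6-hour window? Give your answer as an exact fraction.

Total count: 49 + 17 + 35 + 17 + 14 + 13 + 31 + 22 + 67 + 74 = 339.
Total exposure: 7 + 4 + 3 + 2 + 2 + 2 + 3 + 3 + 6 + 7 = 39 hours.
Gamma(α, β) with Poisson data over total exposure Σt gives posterior Gamma(α+Σx, β+Σt) = Gamma(357, 53).
The posterior predictive for a window of length T is Negative Binomial with variance T·α'·(β'+T)/β'² = 6·357·59/2809 = 126378/2809.

126378/2809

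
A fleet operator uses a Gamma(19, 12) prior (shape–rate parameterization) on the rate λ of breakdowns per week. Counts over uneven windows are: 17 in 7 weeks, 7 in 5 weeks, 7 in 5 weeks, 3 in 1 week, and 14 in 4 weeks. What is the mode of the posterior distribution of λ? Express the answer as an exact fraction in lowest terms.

Total count: 17 + 7 + 7 + 3 + 14 = 48.
Total exposure: 7 + 5 + 5 + 1 + 4 = 22 weeks.
Posterior: α' = 19 + 48 = 67, β' = 12 + 22 = 34.
Posterior mode = (α'−1)/β' = 66/34 = 33/17.

33/17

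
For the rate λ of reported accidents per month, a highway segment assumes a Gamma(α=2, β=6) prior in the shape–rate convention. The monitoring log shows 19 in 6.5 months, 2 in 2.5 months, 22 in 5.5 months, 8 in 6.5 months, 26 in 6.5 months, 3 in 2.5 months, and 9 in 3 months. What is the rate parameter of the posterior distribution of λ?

39

Total count: 19 + 2 + 22 + 8 + 26 + 3 + 9 = 89.
Total exposure: 6.5 + 2.5 + 5.5 + 6.5 + 6.5 + 2.5 + 3 = 33 months.
Gamma(α, β) with Poisson data over total exposure Σt gives posterior Gamma(α+Σx, β+Σt) = Gamma(91, 39).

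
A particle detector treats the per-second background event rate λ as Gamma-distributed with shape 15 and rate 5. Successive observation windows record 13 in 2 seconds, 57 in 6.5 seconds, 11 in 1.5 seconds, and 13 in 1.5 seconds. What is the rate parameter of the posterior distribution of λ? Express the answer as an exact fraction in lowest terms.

33/2

Total count: 13 + 57 + 11 + 13 = 94.
Total exposure: 2 + 6.5 + 1.5 + 1.5 = 11.5 seconds.
Posterior: α' = 15 + 94 = 109, β' = 5 + 11.5 = 33/2.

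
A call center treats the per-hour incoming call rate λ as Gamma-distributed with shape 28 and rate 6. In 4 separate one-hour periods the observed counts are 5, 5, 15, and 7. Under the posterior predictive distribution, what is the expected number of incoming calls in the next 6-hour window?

Total count: 5 + 5 + 15 + 7 = 32.
Total exposure: 4 hours.
Gamma(α, β) with Poisson data over total exposure Σt gives posterior Gamma(α+Σx, β+Σt) = Gamma(60, 10).
Predictive mean over a 6-hour window = T·E[λ|data] = 6·60/10 = 36.

36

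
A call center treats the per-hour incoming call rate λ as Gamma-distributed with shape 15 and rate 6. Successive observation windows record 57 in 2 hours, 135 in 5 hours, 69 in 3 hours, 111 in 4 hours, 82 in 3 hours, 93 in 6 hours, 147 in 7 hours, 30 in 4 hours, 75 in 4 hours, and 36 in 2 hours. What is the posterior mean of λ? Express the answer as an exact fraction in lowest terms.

425/23

Total count: 57 + 135 + 69 + 111 + 82 + 93 + 147 + 30 + 75 + 36 = 835.
Total exposure: 2 + 5 + 3 + 4 + 3 + 6 + 7 + 4 + 4 + 2 = 40 hours.
The Gamma prior is conjugate for the Poisson rate, so λ | data ~ Gamma(15+835, 6+40) = Gamma(850, 46).
Posterior mean = α'/β' = 850/46 = 425/23.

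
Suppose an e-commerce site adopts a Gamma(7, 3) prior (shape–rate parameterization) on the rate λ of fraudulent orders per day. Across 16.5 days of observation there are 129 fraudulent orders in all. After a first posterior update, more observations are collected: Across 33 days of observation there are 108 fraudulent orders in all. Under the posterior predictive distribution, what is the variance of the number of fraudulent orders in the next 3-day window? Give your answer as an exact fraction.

Total count 129 over total exposure 16.5 days.
After the first batch: Gamma(7 + 129, 3 + 16.5) = Gamma(136, 39/2).
Total count 108 over total exposure 33 days.
After the second batch: Gamma(136 + 108, 39/2 + 33) = Gamma(244, 105/2).
The posterior predictive for a window of length T is Negative Binomial with variance T·α'·(β'+T)/β'² = 3·244·(111/2)/(11025/4) = 18056/1225.

18056/1225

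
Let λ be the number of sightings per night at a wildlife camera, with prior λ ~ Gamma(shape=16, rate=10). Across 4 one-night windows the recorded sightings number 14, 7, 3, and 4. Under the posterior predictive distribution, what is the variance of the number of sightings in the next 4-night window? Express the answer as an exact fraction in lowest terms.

792/49

Total count: 14 + 7 + 3 + 4 = 28.
Total exposure: 4 nights.
Posterior: α' = 16 + 28 = 44, β' = 10 + 4 = 14.
The posterior predictive for a window of length T is Negative Binomial with variance T·α'·(β'+T)/β'² = 4·44·18/196 = 792/49.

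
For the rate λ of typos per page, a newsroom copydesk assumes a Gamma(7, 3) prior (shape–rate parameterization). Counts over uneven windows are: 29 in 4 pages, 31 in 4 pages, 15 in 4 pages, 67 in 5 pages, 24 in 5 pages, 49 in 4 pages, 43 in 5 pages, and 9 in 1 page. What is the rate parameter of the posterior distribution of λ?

Total count: 29 + 31 + 15 + 67 + 24 + 49 + 43 + 9 = 267.
Total exposure: 4 + 4 + 4 + 5 + 5 + 4 + 5 + 1 = 32 pages.
Gamma(α, β) with Poisson data over total exposure Σt gives posterior Gamma(α+Σx, β+Σt) = Gamma(274, 35).

35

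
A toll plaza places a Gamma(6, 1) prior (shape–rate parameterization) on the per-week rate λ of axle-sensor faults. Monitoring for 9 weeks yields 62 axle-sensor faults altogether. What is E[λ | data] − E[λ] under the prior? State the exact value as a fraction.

Total count 62 over total exposure 9 weeks.
By Gamma–Poisson conjugacy, the posterior is Gamma(α + Σx, β + Σt) = Gamma(6 + 62, 1 + 9) = Gamma(68, 10).
Posterior mean = 68/10 = 34/5; prior mean = 6/1 = 6. Difference = 34/5 − 6 = 4/5.

4/5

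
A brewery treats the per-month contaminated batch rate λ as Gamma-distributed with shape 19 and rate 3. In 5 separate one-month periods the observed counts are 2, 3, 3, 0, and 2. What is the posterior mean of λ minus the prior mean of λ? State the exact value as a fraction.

-65/24

Total count: 2 + 3 + 3 + 0 + 2 = 10.
Total exposure: 5 months.
Conjugate update: add total count to the shape and total exposure to the rate, giving Gamma(29, 8).
Posterior mean = 29/8 = 29/8; prior mean = 19/3 = 19/3. Difference = 29/8 − 19/3 = -65/24.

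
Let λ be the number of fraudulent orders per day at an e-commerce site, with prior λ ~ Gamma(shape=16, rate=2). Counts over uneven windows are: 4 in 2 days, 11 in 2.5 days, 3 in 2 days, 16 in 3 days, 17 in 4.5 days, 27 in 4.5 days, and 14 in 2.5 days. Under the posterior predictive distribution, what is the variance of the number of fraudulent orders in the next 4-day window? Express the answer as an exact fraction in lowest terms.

Total count: 4 + 11 + 3 + 16 + 17 + 27 + 14 = 92.
Total exposure: 2 + 2.5 + 2 + 3 + 4.5 + 4.5 + 2.5 = 21 days.
The Gamma prior is conjugate for the Poisson rate, so λ | data ~ Gamma(16+92, 2+21) = Gamma(108, 23).
The posterior predictive for a window of length T is Negative Binomial with variance T·α'·(β'+T)/β'² = 4·108·27/529 = 11664/529.

11664/529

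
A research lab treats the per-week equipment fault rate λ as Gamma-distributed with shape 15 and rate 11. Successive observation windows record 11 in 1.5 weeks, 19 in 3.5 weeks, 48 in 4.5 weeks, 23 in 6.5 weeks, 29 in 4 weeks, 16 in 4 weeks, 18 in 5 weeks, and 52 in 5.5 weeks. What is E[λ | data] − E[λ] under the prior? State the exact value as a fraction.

Total count: 11 + 19 + 48 + 23 + 29 + 16 + 18 + 52 = 216.
Total exposure: 1.5 + 3.5 + 4.5 + 6.5 + 4 + 4 + 5 + 5.5 = 34.5 weeks.
Conjugate update: add total count to the shape and total exposure to the rate, giving Gamma(231, 91/2).
Posterior mean = 231/(91/2) = 66/13; prior mean = 15/11 = 15/11. Difference = 66/13 − 15/11 = 531/143.

531/143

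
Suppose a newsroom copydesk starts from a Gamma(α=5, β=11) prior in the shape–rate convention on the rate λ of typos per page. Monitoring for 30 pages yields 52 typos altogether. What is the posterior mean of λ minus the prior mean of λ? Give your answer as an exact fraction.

422/451

Total count 52 over total exposure 30 pages.
Posterior: α' = 5 + 52 = 57, β' = 11 + 30 = 41.
Posterior mean = 57/41 = 57/41; prior mean = 5/11 = 5/11. Difference = 57/41 − 5/11 = 422/451.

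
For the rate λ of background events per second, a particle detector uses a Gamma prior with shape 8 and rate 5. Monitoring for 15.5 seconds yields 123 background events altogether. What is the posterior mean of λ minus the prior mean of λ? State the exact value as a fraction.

982/205

Total count 123 over total exposure 15.5 seconds.
Conjugate update: add total count to the shape and total exposure to the rate, giving Gamma(131, 41/2).
Posterior mean = 131/(41/2) = 262/41; prior mean = 8/5 = 8/5. Difference = 262/41 − 8/5 = 982/205.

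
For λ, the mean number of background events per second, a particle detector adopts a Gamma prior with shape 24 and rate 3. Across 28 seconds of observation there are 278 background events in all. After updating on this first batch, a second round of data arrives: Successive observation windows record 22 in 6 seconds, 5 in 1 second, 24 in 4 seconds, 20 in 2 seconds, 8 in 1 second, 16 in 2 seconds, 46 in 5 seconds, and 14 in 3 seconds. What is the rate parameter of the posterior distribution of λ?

Total count 278 over total exposure 28 seconds.
After the first batch: Gamma(24 + 278, 3 + 28) = Gamma(302, 31).
Total count: 22 + 5 + 24 + 20 + 8 + 16 + 46 + 14 = 155.
Total exposure: 6 + 1 + 4 + 2 + 1 + 2 + 5 + 3 = 24 seconds.
After the second batch: Gamma(302 + 155, 31 + 24) = Gamma(457, 55).

55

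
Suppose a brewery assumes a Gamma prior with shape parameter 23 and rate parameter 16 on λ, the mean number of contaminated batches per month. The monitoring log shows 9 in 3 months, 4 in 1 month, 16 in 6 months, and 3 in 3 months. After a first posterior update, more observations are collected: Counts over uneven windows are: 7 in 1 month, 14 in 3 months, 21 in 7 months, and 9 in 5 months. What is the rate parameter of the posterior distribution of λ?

45

Total count: 9 + 4 + 16 + 3 = 32.
Total exposure: 3 + 1 + 6 + 3 = 13 months.
After the first batch: Gamma(23 + 32, 16 + 13) = Gamma(55, 29).
Total count: 7 + 14 + 21 + 9 = 51.
Total exposure: 1 + 3 + 7 + 5 = 16 months.
After the second batch: Gamma(55 + 51, 29 + 16) = Gamma(106, 45).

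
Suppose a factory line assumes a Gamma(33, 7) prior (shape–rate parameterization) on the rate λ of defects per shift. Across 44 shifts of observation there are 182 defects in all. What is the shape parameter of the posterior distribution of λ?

Total count 182 over total exposure 44 shifts.
The Gamma prior is conjugate for the Poisson rate, so λ | data ~ Gamma(33+182, 7+44) = Gamma(215, 51).

215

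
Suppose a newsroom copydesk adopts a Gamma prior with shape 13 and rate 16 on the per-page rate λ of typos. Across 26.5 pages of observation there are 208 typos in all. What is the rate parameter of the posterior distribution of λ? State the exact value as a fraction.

85/2

Total count 208 over total exposure 26.5 pages.
Gamma(α, β) with Poisson data over total exposure Σt gives posterior Gamma(α+Σx, β+Σt) = Gamma(221, 85/2).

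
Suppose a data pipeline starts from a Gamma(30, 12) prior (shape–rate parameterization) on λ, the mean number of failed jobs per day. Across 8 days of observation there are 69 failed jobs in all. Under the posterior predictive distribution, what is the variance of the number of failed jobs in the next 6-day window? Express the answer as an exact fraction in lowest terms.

Total count 69 over total exposure 8 days.
The Gamma prior is conjugate for the Poisson rate, so λ | data ~ Gamma(30+69, 12+8) = Gamma(99, 20).
The posterior predictive for a window of length T is Negative Binomial with variance T·α'·(β'+T)/β'² = 6·99·26/400 = 3861/100.

3861/100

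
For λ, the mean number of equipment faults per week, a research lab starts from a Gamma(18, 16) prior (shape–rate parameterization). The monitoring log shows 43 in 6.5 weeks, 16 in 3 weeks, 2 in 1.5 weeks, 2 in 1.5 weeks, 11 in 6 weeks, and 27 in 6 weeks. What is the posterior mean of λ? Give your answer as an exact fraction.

Total count: 43 + 16 + 2 + 2 + 11 + 27 = 101.
Total exposure: 6.5 + 3 + 1.5 + 1.5 + 6 + 6 = 24.5 weeks.
By Gamma–Poisson conjugacy, the posterior is Gamma(α + Σx, β + Σt) = Gamma(18 + 101, 16 + 24.5) = Gamma(119, 81/2).
Posterior mean = α'/β' = 119/(81/2) = 238/81.

238/81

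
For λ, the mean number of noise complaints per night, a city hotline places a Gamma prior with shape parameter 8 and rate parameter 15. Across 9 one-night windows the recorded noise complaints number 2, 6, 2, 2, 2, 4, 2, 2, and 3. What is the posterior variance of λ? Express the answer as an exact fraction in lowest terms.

11/192

Total count: 2 + 6 + 2 + 2 + 2 + 4 + 2 + 2 + 3 = 25.
Total exposure: 9 nights.
Conjugate update: add total count to the shape and total exposure to the rate, giving Gamma(33, 24).
Posterior variance = α'/β'² = 33/576 = 11/192.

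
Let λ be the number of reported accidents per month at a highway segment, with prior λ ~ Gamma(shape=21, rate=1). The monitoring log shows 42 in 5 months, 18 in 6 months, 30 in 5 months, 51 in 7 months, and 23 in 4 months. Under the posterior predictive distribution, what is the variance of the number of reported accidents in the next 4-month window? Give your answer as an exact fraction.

Total count: 42 + 18 + 30 + 51 + 23 = 164.
Total exposure: 5 + 6 + 5 + 7 + 4 = 27 months.
The Gamma prior is conjugate for the Poisson rate, so λ | data ~ Gamma(21+164, 1+27) = Gamma(185, 28).
The posterior predictive for a window of length T is Negative Binomial with variance T·α'·(β'+T)/β'² = 4·185·32/784 = 1480/49.

1480/49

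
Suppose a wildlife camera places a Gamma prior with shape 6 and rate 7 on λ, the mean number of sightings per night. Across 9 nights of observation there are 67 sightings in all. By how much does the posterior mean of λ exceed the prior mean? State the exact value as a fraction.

415/112

Total count 67 over total exposure 9 nights.
By Gamma–Poisson conjugacy, the posterior is Gamma(α + Σx, β + Σt) = Gamma(6 + 67, 7 + 9) = Gamma(73, 16).
Posterior mean = 73/16 = 73/16; prior mean = 6/7 = 6/7. Difference = 73/16 − 6/7 = 415/112.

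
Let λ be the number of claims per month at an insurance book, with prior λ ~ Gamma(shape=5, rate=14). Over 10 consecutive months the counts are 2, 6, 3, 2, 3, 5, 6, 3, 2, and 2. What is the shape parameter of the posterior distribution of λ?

Total count: 2 + 6 + 3 + 2 + 3 + 5 + 6 + 3 + 2 + 2 = 34.
Total exposure: 10 months.
By Gamma–Poisson conjugacy, the posterior is Gamma(α + Σx, β + Σt) = Gamma(5 + 34, 14 + 10) = Gamma(39, 24).

39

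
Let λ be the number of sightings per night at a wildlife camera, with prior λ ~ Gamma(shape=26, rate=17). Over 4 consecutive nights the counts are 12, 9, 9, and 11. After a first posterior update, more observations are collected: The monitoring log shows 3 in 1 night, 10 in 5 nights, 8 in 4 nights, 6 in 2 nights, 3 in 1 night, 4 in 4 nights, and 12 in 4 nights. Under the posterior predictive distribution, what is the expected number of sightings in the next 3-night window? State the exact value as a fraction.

Total count: 12 + 9 + 9 + 11 = 41.
Total exposure: 4 nights.
After the first batch: Gamma(26 + 41, 17 + 4) = Gamma(67, 21).
Total count: 3 + 10 + 8 + 6 + 3 + 4 + 12 = 46.
Total exposure: 1 + 5 + 4 + 2 + 1 + 4 + 4 = 21 nights.
After the second batch: Gamma(67 + 46, 21 + 21) = Gamma(113, 42).
Predictive mean over a 3-night window = T·E[λ|data] = 3·113/42 = 113/14.

113/14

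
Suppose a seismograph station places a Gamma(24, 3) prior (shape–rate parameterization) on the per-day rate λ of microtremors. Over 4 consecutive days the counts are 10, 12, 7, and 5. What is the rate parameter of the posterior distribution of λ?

Total count: 10 + 12 + 7 + 5 = 34.
Total exposure: 4 days.
Conjugate update: add total count to the shape and total exposure to the rate, giving Gamma(58, 7).

7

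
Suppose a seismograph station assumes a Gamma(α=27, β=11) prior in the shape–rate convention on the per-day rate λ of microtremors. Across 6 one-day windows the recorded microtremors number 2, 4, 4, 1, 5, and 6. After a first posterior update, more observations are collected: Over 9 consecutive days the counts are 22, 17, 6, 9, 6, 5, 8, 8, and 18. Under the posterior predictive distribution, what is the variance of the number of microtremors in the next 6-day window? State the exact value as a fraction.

7104/169

Total count: 2 + 4 + 4 + 1 + 5 + 6 = 22.
Total exposure: 6 days.
After the first batch: Gamma(27 + 22, 11 + 6) = Gamma(49, 17).
Total count: 22 + 17 + 6 + 9 + 6 + 5 + 8 + 8 + 18 = 99.
Total exposure: 9 days.
After the second batch: Gamma(49 + 99, 17 + 9) = Gamma(148, 26).
The posterior predictive for a window of length T is Negative Binomial with variance T·α'·(β'+T)/β'² = 6·148·32/676 = 7104/169.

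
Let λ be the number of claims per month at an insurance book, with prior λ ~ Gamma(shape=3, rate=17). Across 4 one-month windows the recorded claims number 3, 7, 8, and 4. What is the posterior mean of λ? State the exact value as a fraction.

Total count: 3 + 7 + 8 + 4 = 22.
Total exposure: 4 months.
The Gamma prior is conjugate for the Poisson rate, so λ | data ~ Gamma(3+22, 17+4) = Gamma(25, 21).
Posterior mean = α'/β' = 25/21.

25/21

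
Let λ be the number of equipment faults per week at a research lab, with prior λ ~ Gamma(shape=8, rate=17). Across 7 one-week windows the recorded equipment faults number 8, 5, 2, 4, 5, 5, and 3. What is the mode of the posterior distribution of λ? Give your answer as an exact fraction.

13/8

Total count: 8 + 5 + 2 + 4 + 5 + 5 + 3 = 32.
Total exposure: 7 weeks.
Conjugate update: add total count to the shape and total exposure to the rate, giving Gamma(40, 24).
Posterior mode = (α'−1)/β' = 39/24 = 13/8.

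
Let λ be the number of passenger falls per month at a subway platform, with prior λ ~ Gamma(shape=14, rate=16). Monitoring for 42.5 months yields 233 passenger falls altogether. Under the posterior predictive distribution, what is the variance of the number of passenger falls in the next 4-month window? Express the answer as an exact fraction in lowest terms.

19000/1053

Total count 233 over total exposure 42.5 months.
Posterior: α' = 14 + 233 = 247, β' = 16 + 42.5 = 117/2.
The posterior predictive for a window of length T is Negative Binomial with variance T·α'·(β'+T)/β'² = 4·247·(125/2)/(13689/4) = 19000/1053.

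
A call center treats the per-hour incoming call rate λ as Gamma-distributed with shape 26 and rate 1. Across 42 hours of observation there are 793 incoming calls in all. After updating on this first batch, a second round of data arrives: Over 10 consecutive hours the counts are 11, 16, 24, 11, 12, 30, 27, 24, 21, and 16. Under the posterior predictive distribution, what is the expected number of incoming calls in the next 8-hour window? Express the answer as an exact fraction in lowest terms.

Total count 793 over total exposure 42 hours.
After the first batch: Gamma(26 + 793, 1 + 42) = Gamma(819, 43).
Total count: 11 + 16 + 24 + 11 + 12 + 30 + 27 + 24 + 21 + 16 = 192.
Total exposure: 10 hours.
After the second batch: Gamma(819 + 192, 43 + 10) = Gamma(1011, 53).
Predictive mean over an 8-hour window = T·E[λ|data] = 8·1011/53 = 8088/53.

8088/53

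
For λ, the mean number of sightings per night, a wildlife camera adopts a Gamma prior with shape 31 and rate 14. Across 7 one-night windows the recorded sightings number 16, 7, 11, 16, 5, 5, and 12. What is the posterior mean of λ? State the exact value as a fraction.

103/21

Total count: 16 + 7 + 11 + 16 + 5 + 5 + 12 = 72.
Total exposure: 7 nights.
Gamma(α, β) with Poisson data over total exposure Σt gives posterior Gamma(α+Σx, β+Σt) = Gamma(103, 21).
Posterior mean = α'/β' = 103/21.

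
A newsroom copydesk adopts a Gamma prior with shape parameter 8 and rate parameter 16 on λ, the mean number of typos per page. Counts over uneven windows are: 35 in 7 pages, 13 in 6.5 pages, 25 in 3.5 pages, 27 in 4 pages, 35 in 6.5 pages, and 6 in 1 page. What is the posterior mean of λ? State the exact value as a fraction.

298/89

Total count: 35 + 13 + 25 + 27 + 35 + 6 = 141.
Total exposure: 7 + 6.5 + 3.5 + 4 + 6.5 + 1 = 28.5 pages.
Posterior: α' = 8 + 141 = 149, β' = 16 + 28.5 = 89/2.
Posterior mean = α'/β' = 149/(89/2) = 298/89.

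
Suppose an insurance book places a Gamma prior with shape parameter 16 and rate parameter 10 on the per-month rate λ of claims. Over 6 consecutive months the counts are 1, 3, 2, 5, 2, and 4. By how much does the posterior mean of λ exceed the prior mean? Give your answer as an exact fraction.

37/80

Total count: 1 + 3 + 2 + 5 + 2 + 4 = 17.
Total exposure: 6 months.
Posterior: α' = 16 + 17 = 33, β' = 10 + 6 = 16.
Posterior mean = 33/16 = 33/16; prior mean = 16/10 = 8/5. Difference = 33/16 − 8/5 = 37/80.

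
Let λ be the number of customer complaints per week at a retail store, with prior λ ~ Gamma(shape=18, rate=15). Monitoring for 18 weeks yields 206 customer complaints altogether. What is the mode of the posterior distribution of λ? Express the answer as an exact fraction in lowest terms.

Total count 206 over total exposure 18 weeks.
Posterior: α' = 18 + 206 = 224, β' = 15 + 18 = 33.
Posterior mode = (α'−1)/β' = 223/33.

223/33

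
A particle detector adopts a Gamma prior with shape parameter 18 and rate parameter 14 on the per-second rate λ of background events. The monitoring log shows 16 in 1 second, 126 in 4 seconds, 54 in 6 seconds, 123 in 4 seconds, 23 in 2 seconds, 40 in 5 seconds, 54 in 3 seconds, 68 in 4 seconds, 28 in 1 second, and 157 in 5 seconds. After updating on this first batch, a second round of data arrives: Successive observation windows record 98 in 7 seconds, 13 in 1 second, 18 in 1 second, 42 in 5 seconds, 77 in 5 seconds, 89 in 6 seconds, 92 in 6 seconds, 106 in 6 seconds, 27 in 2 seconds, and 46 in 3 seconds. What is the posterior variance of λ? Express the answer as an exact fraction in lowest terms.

1315/8281

Total count: 16 + 126 + 54 + 123 + 23 + 40 + 54 + 68 + 28 + 157 = 689.
Total exposure: 1 + 4 + 6 + 4 + 2 + 5 + 3 + 4 + 1 + 5 = 35 seconds.
After the first batch: Gamma(18 + 689, 14 + 35) = Gamma(707, 49).
Total count: 98 + 13 + 18 + 42 + 77 + 89 + 92 + 106 + 27 + 46 = 608.
Total exposure: 7 + 1 + 1 + 5 + 5 + 6 + 6 + 6 + 2 + 3 = 42 seconds.
After the second batch: Gamma(707 + 608, 49 + 42) = Gamma(1315, 91).
Posterior variance = α'/β'² = 1315/8281.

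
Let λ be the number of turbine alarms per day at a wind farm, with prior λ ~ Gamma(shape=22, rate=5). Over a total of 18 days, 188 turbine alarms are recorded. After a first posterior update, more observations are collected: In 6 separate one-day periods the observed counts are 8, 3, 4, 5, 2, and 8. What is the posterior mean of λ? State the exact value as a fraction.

240/29

Total count 188 over total exposure 18 days.
After the first batch: Gamma(22 + 188, 5 + 18) = Gamma(210, 23).
Total count: 8 + 3 + 4 + 5 + 2 + 8 = 30.
Total exposure: 6 days.
After the second batch: Gamma(210 + 30, 23 + 6) = Gamma(240, 29).
Posterior mean = α'/β' = 240/29.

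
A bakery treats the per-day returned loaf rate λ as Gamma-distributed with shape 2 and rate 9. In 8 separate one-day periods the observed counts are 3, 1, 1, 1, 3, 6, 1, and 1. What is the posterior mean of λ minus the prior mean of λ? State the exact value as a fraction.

137/153

Total count: 3 + 1 + 1 + 1 + 3 + 6 + 1 + 1 = 17.
Total exposure: 8 days.
The Gamma prior is conjugate for the Poisson rate, so λ | data ~ Gamma(2+17, 9+8) = Gamma(19, 17).
Posterior mean = 19/17 = 19/17; prior mean = 2/9 = 2/9. Difference = 19/17 − 2/9 = 137/153.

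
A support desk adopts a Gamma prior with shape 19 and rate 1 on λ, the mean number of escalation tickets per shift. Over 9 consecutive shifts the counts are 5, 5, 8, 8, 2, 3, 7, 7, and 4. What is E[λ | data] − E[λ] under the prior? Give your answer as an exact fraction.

Total count: 5 + 5 + 8 + 8 + 2 + 3 + 7 + 7 + 4 = 49.
Total exposure: 9 shifts.
The Gamma prior is conjugate for the Poisson rate, so λ | data ~ Gamma(19+49, 1+9) = Gamma(68, 10).
Posterior mean = 68/10 = 34/5; prior mean = 19/1 = 19. Difference = 34/5 − 19 = -61/5.

-61/5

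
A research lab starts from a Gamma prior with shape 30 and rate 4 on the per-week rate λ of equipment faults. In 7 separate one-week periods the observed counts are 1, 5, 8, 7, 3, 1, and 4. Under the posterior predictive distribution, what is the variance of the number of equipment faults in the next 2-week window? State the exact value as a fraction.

Total count: 1 + 5 + 8 + 7 + 3 + 1 + 4 = 29.
Total exposure: 7 weeks.
Gamma(α, β) with Poisson data over total exposure Σt gives posterior Gamma(α+Σx, β+Σt) = Gamma(59, 11).
The posterior predictive for a window of length T is Negative Binomial with variance T·α'·(β'+T)/β'² = 2·59·13/121 = 1534/121.

1534/121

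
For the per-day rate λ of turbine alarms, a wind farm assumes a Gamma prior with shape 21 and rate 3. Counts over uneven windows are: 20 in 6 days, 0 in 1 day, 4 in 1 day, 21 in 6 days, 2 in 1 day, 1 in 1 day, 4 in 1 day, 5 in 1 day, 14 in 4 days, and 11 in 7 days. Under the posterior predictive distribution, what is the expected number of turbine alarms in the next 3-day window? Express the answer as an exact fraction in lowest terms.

309/32

Total count: 20 + 0 + 4 + 21 + 2 + 1 + 4 + 5 + 14 + 11 = 82.
Total exposure: 6 + 1 + 1 + 6 + 1 + 1 + 1 + 1 + 4 + 7 = 29 days.
The Gamma prior is conjugate for the Poisson rate, so λ | data ~ Gamma(21+82, 3+29) = Gamma(103, 32).
Predictive mean over a 3-day window = T·E[λ|data] = 3·103/32 = 309/32.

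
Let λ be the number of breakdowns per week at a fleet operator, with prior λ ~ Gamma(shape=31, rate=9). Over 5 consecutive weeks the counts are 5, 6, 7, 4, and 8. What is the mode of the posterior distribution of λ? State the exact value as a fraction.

Total count: 5 + 6 + 7 + 4 + 8 = 30.
Total exposure: 5 weeks.
The Gamma prior is conjugate for the Poisson rate, so λ | data ~ Gamma(31+30, 9+5) = Gamma(61, 14).
Posterior mode = (α'−1)/β' = 60/14 = 30/7.

30/7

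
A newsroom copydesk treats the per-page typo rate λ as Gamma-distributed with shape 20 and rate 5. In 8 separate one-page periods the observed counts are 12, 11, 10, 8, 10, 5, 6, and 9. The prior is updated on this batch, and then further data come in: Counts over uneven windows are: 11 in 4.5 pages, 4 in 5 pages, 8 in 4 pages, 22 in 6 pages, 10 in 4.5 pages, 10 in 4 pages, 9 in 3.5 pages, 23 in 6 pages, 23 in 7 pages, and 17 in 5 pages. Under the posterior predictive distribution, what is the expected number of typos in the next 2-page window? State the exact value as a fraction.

Total count: 12 + 11 + 10 + 8 + 10 + 5 + 6 + 9 = 71.
Total exposure: 8 pages.
After the first batch: Gamma(20 + 71, 5 + 8) = Gamma(91, 13).
Total count: 11 + 4 + 8 + 22 + 10 + 10 + 9 + 23 + 23 + 17 = 137.
Total exposure: 4.5 + 5 + 4 + 6 + 4.5 + 4 + 3.5 + 6 + 7 + 5 = 49.5 pages.
After the second batch: Gamma(91 + 137, 13 + 49.5) = Gamma(228, 125/2).
Predictive mean over a 2-page window = T·E[λ|data] = 2·228/(125/2) = 912/125.

912/125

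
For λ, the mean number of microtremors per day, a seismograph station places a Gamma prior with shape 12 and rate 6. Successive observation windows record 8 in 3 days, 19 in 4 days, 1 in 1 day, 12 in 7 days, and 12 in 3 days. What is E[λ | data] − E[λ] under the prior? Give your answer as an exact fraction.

2/3

Total count: 8 + 19 + 1 + 12 + 12 = 52.
Total exposure: 3 + 4 + 1 + 7 + 3 = 18 days.
Posterior: α' = 12 + 52 = 64, β' = 6 + 18 = 24.
Posterior mean = 64/24 = 8/3; prior mean = 12/6 = 2. Difference = 8/3 − 2 = 2/3.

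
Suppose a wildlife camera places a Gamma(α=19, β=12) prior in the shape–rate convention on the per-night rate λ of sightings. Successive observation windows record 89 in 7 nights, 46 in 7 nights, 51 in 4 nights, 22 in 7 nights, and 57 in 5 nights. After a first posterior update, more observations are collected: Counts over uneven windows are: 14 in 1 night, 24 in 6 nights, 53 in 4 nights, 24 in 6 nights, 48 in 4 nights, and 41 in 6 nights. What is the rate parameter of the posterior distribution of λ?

69

Total count: 89 + 46 + 51 + 22 + 57 = 265.
Total exposure: 7 + 7 + 4 + 7 + 5 = 30 nights.
After the first batch: Gamma(19 + 265, 12 + 30) = Gamma(284, 42).
Total count: 14 + 24 + 53 + 24 + 48 + 41 = 204.
Total exposure: 1 + 6 + 4 + 6 + 4 + 6 = 27 nights.
After the second batch: Gamma(284 + 204, 42 + 27) = Gamma(488, 69).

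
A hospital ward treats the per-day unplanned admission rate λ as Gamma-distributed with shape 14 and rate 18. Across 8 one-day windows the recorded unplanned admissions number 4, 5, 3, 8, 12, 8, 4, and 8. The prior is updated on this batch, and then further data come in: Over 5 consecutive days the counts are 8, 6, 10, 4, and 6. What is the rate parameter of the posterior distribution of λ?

Total count: 4 + 5 + 3 + 8 + 12 + 8 + 4 + 8 = 52.
Total exposure: 8 days.
After the first batch: Gamma(14 + 52, 18 + 8) = Gamma(66, 26).
Total count: 8 + 6 + 10 + 4 + 6 = 34.
Total exposure: 5 days.
After the second batch: Gamma(66 + 34, 26 + 5) = Gamma(100, 31).

31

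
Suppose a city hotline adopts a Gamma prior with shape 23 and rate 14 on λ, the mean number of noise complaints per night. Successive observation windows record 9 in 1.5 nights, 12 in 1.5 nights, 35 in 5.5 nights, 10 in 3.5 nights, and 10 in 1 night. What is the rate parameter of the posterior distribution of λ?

27

Total count: 9 + 12 + 35 + 10 + 10 = 76.
Total exposure: 1.5 + 1.5 + 5.5 + 3.5 + 1 = 13 nights.
Conjugate update: add total count to the shape and total exposure to the rate, giving Gamma(99, 27).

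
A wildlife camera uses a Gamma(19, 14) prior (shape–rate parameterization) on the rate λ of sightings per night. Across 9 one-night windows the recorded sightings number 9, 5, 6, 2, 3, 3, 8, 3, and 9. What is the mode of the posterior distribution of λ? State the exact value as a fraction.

66/23

Total count: 9 + 5 + 6 + 2 + 3 + 3 + 8 + 3 + 9 = 48.
Total exposure: 9 nights.
Conjugate update: add total count to the shape and total exposure to the rate, giving Gamma(67, 23).
Posterior mode = (α'−1)/β' = 66/23.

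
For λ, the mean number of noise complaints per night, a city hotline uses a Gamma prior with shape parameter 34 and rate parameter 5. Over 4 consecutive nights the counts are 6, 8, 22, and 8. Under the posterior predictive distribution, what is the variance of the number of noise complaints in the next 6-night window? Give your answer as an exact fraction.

Total count: 6 + 8 + 22 + 8 = 44.
Total exposure: 4 nights.
The Gamma prior is conjugate for the Poisson rate, so λ | data ~ Gamma(34+44, 5+4) = Gamma(78, 9).
The posterior predictive for a window of length T is Negative Binomial with variance T·α'·(β'+T)/β'² = 6·78·15/81 = 260/3.

260/3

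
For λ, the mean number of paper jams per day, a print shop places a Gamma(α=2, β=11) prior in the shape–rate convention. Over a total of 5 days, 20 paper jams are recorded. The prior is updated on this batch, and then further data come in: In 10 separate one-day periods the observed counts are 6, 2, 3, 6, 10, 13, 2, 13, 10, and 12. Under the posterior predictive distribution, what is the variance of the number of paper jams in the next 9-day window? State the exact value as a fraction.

31185/676

Total count 20 over total exposure 5 days.
After the first batch: Gamma(2 + 20, 11 + 5) = Gamma(22, 16).
Total count: 6 + 2 + 3 + 6 + 10 + 13 + 2 + 13 + 10 + 12 = 77.
Total exposure: 10 days.
After the second batch: Gamma(22 + 77, 16 + 10) = Gamma(99, 26).
The posterior predictive for a window of length T is Negative Binomial with variance T·α'·(β'+T)/β'² = 9·99·35/676 = 31185/676.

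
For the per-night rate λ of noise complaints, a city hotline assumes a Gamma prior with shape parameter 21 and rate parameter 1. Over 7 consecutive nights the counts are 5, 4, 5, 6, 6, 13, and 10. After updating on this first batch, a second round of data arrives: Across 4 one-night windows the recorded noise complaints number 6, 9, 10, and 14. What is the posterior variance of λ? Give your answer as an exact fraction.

Total count: 5 + 4 + 5 + 6 + 6 + 13 + 10 = 49.
Total exposure: 7 nights.
After the first batch: Gamma(21 + 49, 1 + 7) = Gamma(70, 8).
Total count: 6 + 9 + 10 + 14 = 39.
Total exposure: 4 nights.
After the second batch: Gamma(70 + 39, 8 + 4) = Gamma(109, 12).
Posterior variance = α'/β'² = 109/144.

109/144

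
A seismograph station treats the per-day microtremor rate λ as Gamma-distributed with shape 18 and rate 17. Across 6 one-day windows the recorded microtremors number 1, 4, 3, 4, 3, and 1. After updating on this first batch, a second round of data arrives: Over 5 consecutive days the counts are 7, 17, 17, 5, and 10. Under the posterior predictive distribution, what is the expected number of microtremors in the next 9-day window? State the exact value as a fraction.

Total count: 1 + 4 + 3 + 4 + 3 + 1 = 16.
Total exposure: 6 days.
After the first batch: Gamma(18 + 16, 17 + 6) = Gamma(34, 23).
Total count: 7 + 17 + 17 + 5 + 10 = 56.
Total exposure: 5 days.
After the second batch: Gamma(34 + 56, 23 + 5) = Gamma(90, 28).
Predictive mean over a 9-day window = T·E[λ|data] = 9·90/28 = 405/14.

405/14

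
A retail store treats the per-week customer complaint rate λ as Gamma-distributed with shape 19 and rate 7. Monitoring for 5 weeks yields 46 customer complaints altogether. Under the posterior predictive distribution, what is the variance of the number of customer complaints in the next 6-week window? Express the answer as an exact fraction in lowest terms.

195/4

Total count 46 over total exposure 5 weeks.
Posterior: α' = 19 + 46 = 65, β' = 7 + 5 = 12.
The posterior predictive for a window of length T is Negative Binomial with variance T·α'·(β'+T)/β'² = 6·65·18/144 = 195/4.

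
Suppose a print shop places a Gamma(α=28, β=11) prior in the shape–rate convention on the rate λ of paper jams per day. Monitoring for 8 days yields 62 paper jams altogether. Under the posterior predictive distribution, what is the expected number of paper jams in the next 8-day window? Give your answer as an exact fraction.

720/19

Total count 62 over total exposure 8 days.
By Gamma–Poisson conjugacy, the posterior is Gamma(α + Σx, β + Σt) = Gamma(28 + 62, 11 + 8) = Gamma(90, 19).
Predictive mean over an 8-day window = T·E[λ|data] = 8·90/19 = 720/19.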